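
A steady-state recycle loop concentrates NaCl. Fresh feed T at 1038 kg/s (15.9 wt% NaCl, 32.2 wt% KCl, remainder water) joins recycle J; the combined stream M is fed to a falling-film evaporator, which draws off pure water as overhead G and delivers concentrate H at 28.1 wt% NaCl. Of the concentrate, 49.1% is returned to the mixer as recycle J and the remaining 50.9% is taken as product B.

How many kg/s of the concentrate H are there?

Overall NaCl balance (none leaves overhead): NaCl in fresh feed = NaCl in product, i.e. 1038×0.159 = (1−0.491)·H·0.281.
H = 165.04/(0.281×0.509) = 1153.9 kg/s.

1154 kg/s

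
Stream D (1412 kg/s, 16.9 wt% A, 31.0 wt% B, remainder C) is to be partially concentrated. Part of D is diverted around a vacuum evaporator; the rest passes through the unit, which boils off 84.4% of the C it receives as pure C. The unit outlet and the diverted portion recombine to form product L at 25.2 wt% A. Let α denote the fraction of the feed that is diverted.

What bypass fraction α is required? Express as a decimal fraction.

All 1412×0.169 = 238.63 kg/s of A reaches L, so L = 238.63/0.252 = 946.94 kg/s and vapour = 465.06 kg/s.
The evaporator receives (1−α)·1412 of feed at 0.521 C and removes 0.844 of that C:
0.844×0.521×(1−α)×1412 = 465.06
(1−α) = 465.06/620.89 = 0.7490;  α = 0.2510.

0.251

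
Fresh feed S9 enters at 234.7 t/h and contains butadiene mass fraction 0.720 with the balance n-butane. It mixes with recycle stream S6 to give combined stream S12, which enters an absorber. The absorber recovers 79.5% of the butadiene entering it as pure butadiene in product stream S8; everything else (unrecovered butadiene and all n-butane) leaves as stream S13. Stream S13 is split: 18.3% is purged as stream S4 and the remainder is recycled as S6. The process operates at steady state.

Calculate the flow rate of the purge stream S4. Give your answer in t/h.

73.33 t/h

n-butane enters only via S9 and leaves only via the purge: 234.7×0.280 = 0.183×(n-butane in S13), and the absorber passes all n-butane, so n-butane in S12 = n-butane in S13 = 359.1 t/h.
butadiene in S12: m_A = 234.7×0.720 + (1−0.183)·(1−0.795)·m_A, so m_A = 168.98/0.8325 = 202.98 t/h.
S13 = (1−0.795)×202.98 + 359.1 = 400.71 t/h.
Purge S4 = 0.183×400.71 = 73.331 t/h.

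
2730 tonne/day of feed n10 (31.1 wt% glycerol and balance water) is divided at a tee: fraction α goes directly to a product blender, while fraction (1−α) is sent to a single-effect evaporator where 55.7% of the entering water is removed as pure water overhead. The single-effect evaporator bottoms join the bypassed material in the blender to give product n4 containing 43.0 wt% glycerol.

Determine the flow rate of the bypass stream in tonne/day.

761.4 tonne/day

All 2730×0.311 = 849.03 tonne/day of glycerol reaches n4, so n4 = 849.03/0.430 = 1974.5 tonne/day and vapour = 755.51 tonne/day.
The evaporator receives (1−α)·2730 of feed at 0.689 water and removes 0.557 of that water:
0.557×0.689×(1−α)×2730 = 755.51
(1−α) = 755.51/1047.7 = 0.7211;  α = 0.2789.
Bypass flow = 0.2789×2730 = 761.36 tonne/day.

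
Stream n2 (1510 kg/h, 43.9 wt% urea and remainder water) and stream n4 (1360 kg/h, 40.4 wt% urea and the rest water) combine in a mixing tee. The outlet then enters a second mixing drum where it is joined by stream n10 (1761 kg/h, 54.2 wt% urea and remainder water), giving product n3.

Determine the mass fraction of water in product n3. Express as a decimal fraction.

0.532

Overall, product flow = 4631 kg/h.
water in = 1510×0.561 + 1360×0.596 + 1761×0.458 = 2464.2 kg/h.
water fraction in n3 = 0.532.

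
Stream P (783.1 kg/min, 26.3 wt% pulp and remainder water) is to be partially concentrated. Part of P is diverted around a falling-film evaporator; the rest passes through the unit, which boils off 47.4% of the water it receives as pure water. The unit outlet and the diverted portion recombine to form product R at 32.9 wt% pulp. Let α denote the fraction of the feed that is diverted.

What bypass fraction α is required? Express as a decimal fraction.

0.426

All 783.1×0.263 = 205.96 kg/min of pulp reaches R, so R = 205.96/0.329 = 626 kg/min and vapour = 157.1 kg/min.
The evaporator receives (1−α)·783.1 of feed at 0.737 water and removes 0.474 of that water:
0.474×0.737×(1−α)×783.1 = 157.1
(1−α) = 157.1/273.57 = 0.5743;  α = 0.4257.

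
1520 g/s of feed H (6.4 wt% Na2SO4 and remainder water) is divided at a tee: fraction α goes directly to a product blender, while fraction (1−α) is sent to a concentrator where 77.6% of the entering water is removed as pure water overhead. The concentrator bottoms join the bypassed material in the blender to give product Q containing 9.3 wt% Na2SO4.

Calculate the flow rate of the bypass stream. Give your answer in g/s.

All 1520×0.064 = 97.28 g/s of Na2SO4 reaches Q, so Q = 97.28/0.093 = 1046 g/s and vapour = 473.98 g/s.
The evaporator receives (1−α)·1520 of feed at 0.936 water and removes 0.776 of that water:
0.776×0.936×(1−α)×1520 = 473.98
(1−α) = 473.98/1104 = 0.4293;  α = 0.5707.
Bypass flow = 0.5707×1520 = 867.44 g/s.

867.4 g/s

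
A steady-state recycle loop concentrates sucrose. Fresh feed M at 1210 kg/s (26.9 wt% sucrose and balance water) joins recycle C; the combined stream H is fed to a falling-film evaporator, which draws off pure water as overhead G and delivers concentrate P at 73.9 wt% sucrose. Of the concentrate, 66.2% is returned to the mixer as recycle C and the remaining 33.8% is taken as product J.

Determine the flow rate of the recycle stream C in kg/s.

862.6 kg/s

Overall sucrose balance (none leaves overhead): sucrose in fresh feed = sucrose in product, i.e. 1210×0.269 = (1−0.662)·P·0.739.
P = 325.49/(0.739×0.338) = 1303.1 kg/s.
Recycle C = 0.662×1303.1 = 862.65 kg/s.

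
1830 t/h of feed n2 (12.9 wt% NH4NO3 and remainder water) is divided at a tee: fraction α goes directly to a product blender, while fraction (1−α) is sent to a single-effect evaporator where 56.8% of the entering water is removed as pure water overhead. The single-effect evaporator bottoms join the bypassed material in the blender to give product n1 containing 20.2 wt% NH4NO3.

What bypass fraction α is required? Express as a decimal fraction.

All 1830×0.129 = 236.07 t/h of NH4NO3 reaches n1, so n1 = 236.07/0.202 = 1168.7 t/h and vapour = 661.34 t/h.
The evaporator receives (1−α)·1830 of feed at 0.871 water and removes 0.568 of that water:
0.568×0.871×(1−α)×1830 = 661.34
(1−α) = 661.34/905.35 = 0.7305;  α = 0.2695.

0.270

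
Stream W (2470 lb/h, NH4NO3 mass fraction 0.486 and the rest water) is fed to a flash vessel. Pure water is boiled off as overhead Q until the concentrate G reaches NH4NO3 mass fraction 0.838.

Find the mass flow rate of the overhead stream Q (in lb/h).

NH4NO3 is conserved: 2470×0.486 = 1200.4 lb/h all reports to the concentrate.
Concentrate = 1200.4/(target fraction) = 1432.5 lb/h.
Overhead = 2470 − 1432.5 = 1037.5 lb/h.

1038 lb/h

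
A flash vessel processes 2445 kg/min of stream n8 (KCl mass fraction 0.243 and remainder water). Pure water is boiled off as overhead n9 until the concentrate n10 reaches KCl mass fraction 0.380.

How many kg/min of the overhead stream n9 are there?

881.5 kg/min

KCl is conserved: 2445×0.243 = 594.13 kg/min all reports to the concentrate.
Concentrate = 594.13/(target fraction) = 1563.5 kg/min.
Overhead = 2445 − 1563.5 = 881.49 kg/min.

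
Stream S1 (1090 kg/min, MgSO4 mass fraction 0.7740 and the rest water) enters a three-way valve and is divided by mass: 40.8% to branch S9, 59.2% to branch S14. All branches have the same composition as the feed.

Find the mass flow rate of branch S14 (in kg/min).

Branch S14 flow = 0.592×1090 = 645.28 kg/min.

645.3 kg/min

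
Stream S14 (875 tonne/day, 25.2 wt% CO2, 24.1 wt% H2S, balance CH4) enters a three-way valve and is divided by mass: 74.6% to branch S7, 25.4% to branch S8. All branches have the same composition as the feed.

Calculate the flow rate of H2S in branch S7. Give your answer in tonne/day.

157.3 tonne/day

Branch S7 total = 0.746×875 = 652.75 tonne/day.
H2S in S7 = 0.241×652.75 = 157.31 tonne/day.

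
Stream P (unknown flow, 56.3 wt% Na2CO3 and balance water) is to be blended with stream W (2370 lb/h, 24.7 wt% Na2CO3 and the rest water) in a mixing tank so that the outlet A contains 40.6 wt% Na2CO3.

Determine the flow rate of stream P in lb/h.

Let P be the unknown flow. Total out = 2370 + P.
Na2CO3 balance: 585.39 + 0.563·P = 0.406·(2370 + P)
(0.563 − 0.406)·P = 0.406×2370 − 585.39 = 376.83
P = 376.83 / 0.157 = 2400.2 lb/h

2400 lb/h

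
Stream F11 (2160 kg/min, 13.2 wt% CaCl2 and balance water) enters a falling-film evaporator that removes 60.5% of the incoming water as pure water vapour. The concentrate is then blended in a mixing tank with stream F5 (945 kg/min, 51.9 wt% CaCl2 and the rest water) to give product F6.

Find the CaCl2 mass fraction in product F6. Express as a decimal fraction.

0.394

Vapour removed = 0.605×0.868×2160 = 1134.3 kg/min; concentrate = 1025.7 kg/min.
CaCl2 reaching the mixer = 285.12 (from concentrate) + 945×0.519 = 775.58 kg/min.
Product flow = 1025.7 + 945 = 1970.7 kg/min; CaCl2 fraction = 0.394.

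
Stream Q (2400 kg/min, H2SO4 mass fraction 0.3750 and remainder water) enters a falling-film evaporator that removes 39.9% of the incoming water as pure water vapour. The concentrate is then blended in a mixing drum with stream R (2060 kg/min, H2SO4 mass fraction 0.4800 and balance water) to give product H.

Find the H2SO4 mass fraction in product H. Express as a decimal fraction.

0.4891

Vapour removed = 0.399×0.625×2400 = 598.5 kg/min; concentrate = 1801.5 kg/min.
H2SO4 reaching the mixer = 900 (from concentrate) + 2060×0.480 = 1888.8 kg/min.
Product flow = 1801.5 + 2060 = 3861.5 kg/min; H2SO4 fraction = 0.4891.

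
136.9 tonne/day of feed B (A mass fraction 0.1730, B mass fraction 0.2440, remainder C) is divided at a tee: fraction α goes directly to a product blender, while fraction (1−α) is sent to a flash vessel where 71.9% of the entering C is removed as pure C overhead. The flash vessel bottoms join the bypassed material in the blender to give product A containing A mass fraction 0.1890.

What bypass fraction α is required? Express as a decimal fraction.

All 136.9×0.173 = 23.684 tonne/day of A reaches A, so A = 23.684/0.189 = 125.31 tonne/day and vapour = 11.589 tonne/day.
The evaporator receives (1−α)·136.9 of feed at 0.583 C and removes 0.719 of that C:
0.719×0.583×(1−α)×136.9 = 11.589
(1−α) = 11.589/57.385 = 0.2020;  α = 0.7980.

0.798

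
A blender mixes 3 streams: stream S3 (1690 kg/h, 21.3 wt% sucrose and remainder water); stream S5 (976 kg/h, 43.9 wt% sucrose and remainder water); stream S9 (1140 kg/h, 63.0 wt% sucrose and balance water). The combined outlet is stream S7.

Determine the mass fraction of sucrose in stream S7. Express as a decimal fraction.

Total flow out = 1690 + 976 + 1140 = 3806 kg/h.
sucrose in = 1690×0.213 + 976×0.439 + 1140×0.630 = 1506.6 kg/h.
sucrose mass fraction in S7 = 1506.6/3806 = 0.396.

0.396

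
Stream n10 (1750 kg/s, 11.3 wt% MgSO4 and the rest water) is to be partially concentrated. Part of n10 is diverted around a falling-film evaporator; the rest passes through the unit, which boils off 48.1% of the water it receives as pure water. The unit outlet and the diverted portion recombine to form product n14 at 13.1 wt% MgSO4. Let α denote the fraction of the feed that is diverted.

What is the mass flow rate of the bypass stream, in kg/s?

All 1750×0.113 = 197.75 kg/s of MgSO4 reaches n14, so n14 = 197.75/0.131 = 1509.5 kg/s and vapour = 240.46 kg/s.
The evaporator receives (1−α)·1750 of feed at 0.887 water and removes 0.481 of that water:
0.481×0.887×(1−α)×1750 = 240.46
(1−α) = 240.46/746.63 = 0.3221;  α = 0.6779.
Bypass flow = 0.6779×1750 = 1186.4 kg/s.

1186 kg/s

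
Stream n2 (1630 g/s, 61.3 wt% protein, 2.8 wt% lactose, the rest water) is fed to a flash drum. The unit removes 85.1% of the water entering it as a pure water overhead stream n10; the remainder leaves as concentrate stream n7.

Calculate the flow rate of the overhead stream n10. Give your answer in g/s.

498 g/s

water entering = 1630×0.359 = 585.17 g/s; overhead removed = 0.851×585.17 = 497.98 g/s.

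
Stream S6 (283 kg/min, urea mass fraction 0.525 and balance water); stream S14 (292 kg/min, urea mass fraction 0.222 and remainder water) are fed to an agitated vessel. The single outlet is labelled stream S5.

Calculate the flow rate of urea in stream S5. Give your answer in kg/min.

urea out = urea in = 283×0.525 + 292×0.222 = 213.4 kg/min.

213.4 kg/min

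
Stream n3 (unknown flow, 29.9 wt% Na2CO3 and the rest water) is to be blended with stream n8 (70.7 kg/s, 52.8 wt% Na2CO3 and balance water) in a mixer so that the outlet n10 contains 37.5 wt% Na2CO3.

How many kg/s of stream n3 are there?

Let n3 be the unknown flow. Total out = 70.7 + n3.
Na2CO3 balance: 37.33 + 0.299·n3 = 0.375·(70.7 + n3)
(0.299 − 0.375)·n3 = 0.375×70.7 − 37.33 = -10.817
n3 = -10.817 / -0.076 = 142.33 kg/s

142.3 kg/s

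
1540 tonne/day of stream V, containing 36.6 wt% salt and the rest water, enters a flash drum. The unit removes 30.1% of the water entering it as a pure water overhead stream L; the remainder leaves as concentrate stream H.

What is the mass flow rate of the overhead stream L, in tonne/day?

water entering = 1540×0.634 = 976.36 tonne/day; overhead removed = 0.301×976.36 = 293.88 tonne/day.

293.9 tonne/day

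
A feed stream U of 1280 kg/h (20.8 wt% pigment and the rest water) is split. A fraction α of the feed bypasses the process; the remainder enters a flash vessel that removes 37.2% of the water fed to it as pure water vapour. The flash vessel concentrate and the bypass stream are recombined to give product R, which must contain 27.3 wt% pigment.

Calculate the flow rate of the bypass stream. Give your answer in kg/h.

245.6 kg/h

All 1280×0.208 = 266.24 kg/h of pigment reaches R, so R = 266.24/0.273 = 975.24 kg/h and vapour = 304.76 kg/h.
The evaporator receives (1−α)·1280 of feed at 0.792 water and removes 0.372 of that water:
0.372×0.792×(1−α)×1280 = 304.76
(1−α) = 304.76/377.12 = 0.8081;  α = 0.1919.
Bypass flow = 0.1919×1280 = 245.59 kg/h.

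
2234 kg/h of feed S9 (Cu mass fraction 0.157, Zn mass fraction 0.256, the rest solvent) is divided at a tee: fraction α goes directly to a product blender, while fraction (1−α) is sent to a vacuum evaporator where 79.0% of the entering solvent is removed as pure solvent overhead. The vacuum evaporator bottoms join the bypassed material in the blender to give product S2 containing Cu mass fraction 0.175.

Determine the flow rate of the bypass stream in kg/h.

1738 kg/h

All 2234×0.157 = 350.74 kg/h of Cu reaches S2, so S2 = 350.74/0.175 = 2004.2 kg/h and vapour = 229.78 kg/h.
The evaporator receives (1−α)·2234 of feed at 0.587 solvent and removes 0.790 of that solvent:
0.790×0.587×(1−α)×2234 = 229.78
(1−α) = 229.78/1036 = 0.2218;  α = 0.7782.
Bypass flow = 0.7782×2234 = 1738.5 kg/h.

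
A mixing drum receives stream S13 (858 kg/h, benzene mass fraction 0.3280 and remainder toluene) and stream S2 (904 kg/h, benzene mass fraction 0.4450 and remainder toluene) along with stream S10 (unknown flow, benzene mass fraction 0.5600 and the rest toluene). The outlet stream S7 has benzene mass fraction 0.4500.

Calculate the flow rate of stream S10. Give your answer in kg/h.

992.7 kg/h

Let S10 be the unknown flow. Total out = 1762 + S10.
benzene balance: 683.7 + 0.560·S10 = 0.450·(1762 + S10)
(0.560 − 0.450)·S10 = 0.450×1762 − 683.7 = 109.2
S10 = 109.2 / 0.110 = 992.69 kg/h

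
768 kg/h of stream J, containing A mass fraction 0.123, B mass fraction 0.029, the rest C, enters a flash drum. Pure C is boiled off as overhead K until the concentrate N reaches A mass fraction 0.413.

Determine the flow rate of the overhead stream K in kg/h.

A is conserved: 768×0.123 = 94.464 kg/h all reports to the concentrate.
Concentrate = 94.464/(target fraction) = 228.73 kg/h.
Overhead = 768 − 228.73 = 539.27 kg/h.

539.3 kg/h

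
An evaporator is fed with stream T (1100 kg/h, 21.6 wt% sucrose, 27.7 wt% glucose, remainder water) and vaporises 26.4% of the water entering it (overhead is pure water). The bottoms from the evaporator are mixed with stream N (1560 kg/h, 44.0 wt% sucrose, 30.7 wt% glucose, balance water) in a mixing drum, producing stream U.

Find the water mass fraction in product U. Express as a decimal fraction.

0.320

Vapour removed = 0.264×0.507×1100 = 147.23 kg/h; concentrate = 952.77 kg/h.
water reaching the mixer = 410.47 (from concentrate) + 1560×0.253 = 805.15 kg/h.
Product flow = 952.77 + 1560 = 2512.8 kg/h; water fraction = 0.320.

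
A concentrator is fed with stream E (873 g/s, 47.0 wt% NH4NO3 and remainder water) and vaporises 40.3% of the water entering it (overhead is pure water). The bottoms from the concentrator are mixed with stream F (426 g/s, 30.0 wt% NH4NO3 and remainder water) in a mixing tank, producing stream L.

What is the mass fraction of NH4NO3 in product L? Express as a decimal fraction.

Vapour removed = 0.403×0.530×873 = 186.46 g/s; concentrate = 686.54 g/s.
NH4NO3 reaching the mixer = 410.31 (from concentrate) + 426×0.300 = 538.11 g/s.
Product flow = 686.54 + 426 = 1112.5 g/s; NH4NO3 fraction = 0.484.

0.484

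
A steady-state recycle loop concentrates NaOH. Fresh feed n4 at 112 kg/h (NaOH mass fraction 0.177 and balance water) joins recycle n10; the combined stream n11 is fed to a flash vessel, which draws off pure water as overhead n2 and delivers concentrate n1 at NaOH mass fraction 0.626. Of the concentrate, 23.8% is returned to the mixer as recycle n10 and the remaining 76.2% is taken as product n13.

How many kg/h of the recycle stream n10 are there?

Overall NaOH balance (none leaves overhead): NaOH in fresh feed = NaOH in product, i.e. 112×0.177 = (1−0.238)·n1·0.626.
n1 = 19.824/(0.626×0.762) = 41.559 kg/h.
Recycle n10 = 0.238×41.559 = 9.891 kg/h.

9.891 kg/h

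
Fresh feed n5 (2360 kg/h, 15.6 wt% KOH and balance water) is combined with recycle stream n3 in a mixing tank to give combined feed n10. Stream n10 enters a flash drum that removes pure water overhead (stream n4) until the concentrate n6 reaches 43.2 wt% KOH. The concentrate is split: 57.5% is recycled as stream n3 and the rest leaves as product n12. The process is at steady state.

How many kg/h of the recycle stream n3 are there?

Overall KOH balance (none leaves overhead): KOH in fresh feed = KOH in product, i.e. 2360×0.156 = (1−0.575)·n6·0.432.
n6 = 368.16/(0.432×0.425) = 2005.2 kg/h.
Recycle n3 = 0.575×2005.2 = 1153 kg/h.

1153 kg/h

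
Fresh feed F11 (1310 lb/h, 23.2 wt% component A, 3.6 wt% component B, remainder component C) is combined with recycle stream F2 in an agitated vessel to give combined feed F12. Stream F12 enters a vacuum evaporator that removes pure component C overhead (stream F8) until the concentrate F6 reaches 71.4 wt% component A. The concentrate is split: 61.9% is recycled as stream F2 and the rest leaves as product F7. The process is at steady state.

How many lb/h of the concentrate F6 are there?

1117 lb/h

Overall component A balance (none leaves overhead): component A in fresh feed = component A in product, i.e. 1310×0.232 = (1−0.619)·F6·0.714.
F6 = 303.92/(0.714×0.381) = 1117.2 lb/h.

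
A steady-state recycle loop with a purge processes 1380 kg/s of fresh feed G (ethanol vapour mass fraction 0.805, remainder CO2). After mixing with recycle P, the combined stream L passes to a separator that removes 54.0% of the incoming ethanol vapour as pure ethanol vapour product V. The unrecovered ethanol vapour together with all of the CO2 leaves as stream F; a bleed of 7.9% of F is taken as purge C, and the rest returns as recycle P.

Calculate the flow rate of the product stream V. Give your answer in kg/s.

ethanol vapour in L: m_A = 1380×0.805 + (1−0.079)·(1−0.540)·m_A, so m_A = 1110.9/0.5763 = 1927.5 kg/s.
Product V = 0.540×1927.5 = 1040.9 kg/s.

1041 kg/s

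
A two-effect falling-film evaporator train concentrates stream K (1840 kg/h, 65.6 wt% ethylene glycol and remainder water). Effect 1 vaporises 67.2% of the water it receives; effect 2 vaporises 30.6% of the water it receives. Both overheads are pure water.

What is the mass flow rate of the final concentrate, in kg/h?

water in feed = 1840×0.344 = 632.96 kg/h.
After stage 1: water left = (1−0.672)×632.96 = 207.61; stream total = 1414.7 kg/h.
After stage 2: water left = (1−0.306)×207.61 = 144.08; final concentrate = 1351.1 kg/h.

1351 kg/h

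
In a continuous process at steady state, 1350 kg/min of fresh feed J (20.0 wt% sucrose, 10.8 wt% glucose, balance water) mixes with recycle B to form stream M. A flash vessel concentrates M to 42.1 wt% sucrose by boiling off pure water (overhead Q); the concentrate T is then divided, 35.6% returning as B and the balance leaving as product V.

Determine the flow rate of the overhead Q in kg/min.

708.7 kg/min

Overall sucrose balance (none leaves overhead): sucrose in fresh feed = sucrose in product, i.e. 1350×0.200 = (1−0.356)·T·0.421.
T = 270/(0.421×0.644) = 995.85 kg/min.
Recycle B = 0.356×995.85 = 354.52 kg/min.
Combined feed M = 1350 + 354.52 = 1704.5 kg/min.
Overhead Q = M − T = 1704.5 − 995.85 = 708.67 kg/min.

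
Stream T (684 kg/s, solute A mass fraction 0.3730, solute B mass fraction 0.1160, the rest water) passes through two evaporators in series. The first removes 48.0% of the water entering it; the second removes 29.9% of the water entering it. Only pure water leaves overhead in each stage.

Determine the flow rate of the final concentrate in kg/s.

461.9 kg/s

water in feed = 684×0.511 = 349.52 kg/s.
After stage 1: water left = (1−0.480)×349.52 = 181.75; stream total = 516.23 kg/s.
After stage 2: water left = (1−0.299)×181.75 = 127.41; final concentrate = 461.88 kg/s.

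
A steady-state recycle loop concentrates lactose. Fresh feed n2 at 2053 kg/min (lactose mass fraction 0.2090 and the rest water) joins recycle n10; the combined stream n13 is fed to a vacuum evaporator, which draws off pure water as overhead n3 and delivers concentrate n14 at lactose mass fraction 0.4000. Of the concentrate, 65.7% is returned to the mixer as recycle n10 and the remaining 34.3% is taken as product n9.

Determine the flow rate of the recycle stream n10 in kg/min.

Overall lactose balance (none leaves overhead): lactose in fresh feed = lactose in product, i.e. 2053×0.209 = (1−0.657)·n14·0.400.
n14 = 429.08/(0.400×0.343) = 3127.4 kg/min.
Recycle n10 = 0.657×3127.4 = 2054.7 kg/min.

2055 kg/min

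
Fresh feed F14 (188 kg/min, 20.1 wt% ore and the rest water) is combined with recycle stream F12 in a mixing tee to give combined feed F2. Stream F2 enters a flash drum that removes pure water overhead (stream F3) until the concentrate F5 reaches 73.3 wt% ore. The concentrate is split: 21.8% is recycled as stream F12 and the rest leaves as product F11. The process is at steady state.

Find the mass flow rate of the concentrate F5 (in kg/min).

65.92 kg/min

Overall ore balance (none leaves overhead): ore in fresh feed = ore in product, i.e. 188×0.201 = (1−0.218)·F5·0.733.
F5 = 37.788/(0.733×0.782) = 65.924 kg/min.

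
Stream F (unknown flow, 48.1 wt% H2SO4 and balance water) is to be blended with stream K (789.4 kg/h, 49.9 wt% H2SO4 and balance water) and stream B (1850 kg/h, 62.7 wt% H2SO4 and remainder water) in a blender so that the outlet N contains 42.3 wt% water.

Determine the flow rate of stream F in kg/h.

322.2 kg/h

Let F be the unknown flow. Total out = 2639.4 + F.
water balance: 1085.5 + 0.519·F = 0.423·(2639.4 + F)
(0.519 − 0.423)·F = 0.423×2639.4 − 1085.5 = 30.927
F = 30.927 / 0.096 = 322.15 kg/h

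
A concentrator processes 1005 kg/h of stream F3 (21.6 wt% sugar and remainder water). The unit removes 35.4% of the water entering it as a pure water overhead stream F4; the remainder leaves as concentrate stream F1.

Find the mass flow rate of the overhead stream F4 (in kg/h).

water entering = 1005×0.784 = 787.92 kg/h; overhead removed = 0.354×787.92 = 278.92 kg/h.

278.9 kg/h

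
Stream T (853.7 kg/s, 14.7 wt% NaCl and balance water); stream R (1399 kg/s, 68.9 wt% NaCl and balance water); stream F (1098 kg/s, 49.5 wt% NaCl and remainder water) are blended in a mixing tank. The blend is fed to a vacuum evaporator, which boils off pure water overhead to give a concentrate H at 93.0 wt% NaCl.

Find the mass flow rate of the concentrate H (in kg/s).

1756 kg/s

NaCl entering = 853.7×0.147 + 1399×0.689 + 1098×0.495 = 1632.9 kg/s.
All NaCl reports to H, so H = 1632.9/0.930 = 1755.8 kg/s.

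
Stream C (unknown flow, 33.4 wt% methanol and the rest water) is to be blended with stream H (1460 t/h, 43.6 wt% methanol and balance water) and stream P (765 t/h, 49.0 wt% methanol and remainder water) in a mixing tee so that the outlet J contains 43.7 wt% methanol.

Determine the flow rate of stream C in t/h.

379.5 t/h

Let C be the unknown flow. Total out = 2225 + C.
methanol balance: 1011.4 + 0.334·C = 0.437·(2225 + C)
(0.334 − 0.437)·C = 0.437×2225 − 1011.4 = -39.085
C = -39.085 / -0.103 = 379.47 t/h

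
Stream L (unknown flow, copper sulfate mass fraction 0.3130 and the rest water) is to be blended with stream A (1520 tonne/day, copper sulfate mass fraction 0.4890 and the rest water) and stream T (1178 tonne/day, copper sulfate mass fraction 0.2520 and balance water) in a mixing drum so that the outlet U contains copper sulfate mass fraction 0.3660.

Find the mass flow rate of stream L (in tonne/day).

Let L be the unknown flow. Total out = 2698 + L.
copper sulfate balance: 1040.1 + 0.313·L = 0.366·(2698 + L)
(0.313 − 0.366)·L = 0.366×2698 − 1040.1 = -52.668
L = -52.668 / -0.053 = 993.74 tonne/day

993.7 tonne/day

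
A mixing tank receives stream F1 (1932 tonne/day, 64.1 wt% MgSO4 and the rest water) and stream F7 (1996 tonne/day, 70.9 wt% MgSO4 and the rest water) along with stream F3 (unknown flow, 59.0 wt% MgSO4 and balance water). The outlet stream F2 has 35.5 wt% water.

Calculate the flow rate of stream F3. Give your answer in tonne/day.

Let F3 be the unknown flow. Total out = 3928 + F3.
water balance: 1274.4 + 0.410·F3 = 0.355·(3928 + F3)
(0.410 − 0.355)·F3 = 0.355×3928 − 1274.4 = 120.02
F3 = 120.02 / 0.055 = 2182.1 tonne/day

2182 tonne/day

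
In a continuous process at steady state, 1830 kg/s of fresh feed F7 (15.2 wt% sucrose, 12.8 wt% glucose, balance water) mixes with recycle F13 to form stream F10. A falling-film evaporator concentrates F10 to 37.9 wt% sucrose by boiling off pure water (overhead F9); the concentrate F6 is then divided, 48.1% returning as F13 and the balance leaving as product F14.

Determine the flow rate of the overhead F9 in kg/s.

1096 kg/s

Overall sucrose balance (none leaves overhead): sucrose in fresh feed = sucrose in product, i.e. 1830×0.152 = (1−0.481)·F6·0.379.
F6 = 278.16/(0.379×0.519) = 1414.1 kg/s.
Recycle F13 = 0.481×1414.1 = 680.19 kg/s.
Combined feed F10 = 1830 + 680.19 = 2510.2 kg/s.
Overhead F9 = F10 − F6 = 2510.2 − 1414.1 = 1096.1 kg/s.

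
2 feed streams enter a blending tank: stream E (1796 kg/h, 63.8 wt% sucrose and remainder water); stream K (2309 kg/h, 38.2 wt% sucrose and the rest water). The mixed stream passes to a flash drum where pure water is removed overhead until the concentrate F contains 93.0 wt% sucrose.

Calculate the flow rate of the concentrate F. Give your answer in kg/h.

2181 kg/h

sucrose entering = 1796×0.638 + 2309×0.382 = 2027.9 kg/h.
All sucrose reports to F, so F = 2027.9/0.930 = 2180.5 kg/h.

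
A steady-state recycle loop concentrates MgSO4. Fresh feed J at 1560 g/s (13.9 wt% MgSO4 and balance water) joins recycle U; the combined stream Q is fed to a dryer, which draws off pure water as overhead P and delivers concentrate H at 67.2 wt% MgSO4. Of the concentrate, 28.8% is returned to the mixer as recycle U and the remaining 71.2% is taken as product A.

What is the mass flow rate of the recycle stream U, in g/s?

Overall MgSO4 balance (none leaves overhead): MgSO4 in fresh feed = MgSO4 in product, i.e. 1560×0.139 = (1−0.288)·H·0.672.
H = 216.84/(0.672×0.712) = 453.2 g/s.
Recycle U = 0.288×453.2 = 130.52 g/s.

130.5 g/s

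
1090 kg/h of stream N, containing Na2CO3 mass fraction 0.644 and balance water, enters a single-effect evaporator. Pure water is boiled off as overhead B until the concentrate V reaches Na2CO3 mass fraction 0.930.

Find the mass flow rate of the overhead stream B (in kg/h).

Na2CO3 is conserved: 1090×0.644 = 701.96 kg/h all reports to the concentrate.
Concentrate = 701.96/(target fraction) = 754.8 kg/h.
Overhead = 1090 − 754.8 = 335.2 kg/h.

335.2 kg/h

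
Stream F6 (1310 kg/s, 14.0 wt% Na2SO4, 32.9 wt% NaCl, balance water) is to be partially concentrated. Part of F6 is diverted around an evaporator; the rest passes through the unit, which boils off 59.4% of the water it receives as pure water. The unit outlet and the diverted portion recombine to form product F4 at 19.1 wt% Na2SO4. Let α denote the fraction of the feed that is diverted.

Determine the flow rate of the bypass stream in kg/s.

All 1310×0.140 = 183.4 kg/s of Na2SO4 reaches F4, so F4 = 183.4/0.191 = 960.21 kg/s and vapour = 349.79 kg/s.
The evaporator receives (1−α)·1310 of feed at 0.531 water and removes 0.594 of that water:
0.594×0.531×(1−α)×1310 = 349.79
(1−α) = 349.79/413.19 = 0.8466;  α = 0.1534.
Bypass flow = 0.1534×1310 = 201.01 kg/s.

201 kg/s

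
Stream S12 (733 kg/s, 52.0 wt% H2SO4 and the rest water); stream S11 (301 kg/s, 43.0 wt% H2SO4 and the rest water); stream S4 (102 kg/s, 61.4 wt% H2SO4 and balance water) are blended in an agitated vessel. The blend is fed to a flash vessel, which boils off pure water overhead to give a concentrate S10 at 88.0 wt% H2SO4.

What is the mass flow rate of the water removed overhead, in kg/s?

484.6 kg/s

H2SO4 entering = 733×0.520 + 301×0.430 + 102×0.614 = 573.22 kg/s.
All H2SO4 reports to S10, so S10 = 573.22/0.880 = 651.38 kg/s.
Total feed = 1136 kg/s; overhead = 1136 − 651.38 = 484.62 kg/s.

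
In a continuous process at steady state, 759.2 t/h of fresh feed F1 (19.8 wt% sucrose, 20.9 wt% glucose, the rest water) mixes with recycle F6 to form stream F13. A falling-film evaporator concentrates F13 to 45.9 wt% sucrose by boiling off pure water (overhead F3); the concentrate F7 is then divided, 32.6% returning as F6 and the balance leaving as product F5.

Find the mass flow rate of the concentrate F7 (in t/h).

Overall sucrose balance (none leaves overhead): sucrose in fresh feed = sucrose in product, i.e. 759.2×0.198 = (1−0.326)·F7·0.459.
F7 = 150.32/(0.459×0.674) = 485.9 t/h.

485.9 t/h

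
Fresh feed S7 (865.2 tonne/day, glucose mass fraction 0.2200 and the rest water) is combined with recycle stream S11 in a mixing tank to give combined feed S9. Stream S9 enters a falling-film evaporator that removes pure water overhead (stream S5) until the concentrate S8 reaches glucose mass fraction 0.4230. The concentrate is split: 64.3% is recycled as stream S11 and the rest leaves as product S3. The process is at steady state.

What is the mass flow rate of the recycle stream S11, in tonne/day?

Overall glucose balance (none leaves overhead): glucose in fresh feed = glucose in product, i.e. 865.2×0.220 = (1−0.643)·S8·0.423.
S8 = 190.34/(0.423×0.357) = 1260.5 tonne/day.
Recycle S11 = 0.643×1260.5 = 810.48 tonne/day.

810.5 tonne/day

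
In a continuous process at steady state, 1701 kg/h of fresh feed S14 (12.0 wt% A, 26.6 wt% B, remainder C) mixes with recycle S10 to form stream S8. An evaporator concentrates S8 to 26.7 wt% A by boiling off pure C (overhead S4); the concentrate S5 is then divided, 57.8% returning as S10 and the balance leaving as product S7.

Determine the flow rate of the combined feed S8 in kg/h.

2748 kg/h

Overall A balance (none leaves overhead): A in fresh feed = A in product, i.e. 1701×0.120 = (1−0.578)·S5·0.267.
S5 = 204.12/(0.267×0.422) = 1811.6 kg/h.
Recycle S10 = 0.578×1811.6 = 1047.1 kg/h.
Combined feed S8 = 1701 + 1047.1 = 2748.1 kg/h.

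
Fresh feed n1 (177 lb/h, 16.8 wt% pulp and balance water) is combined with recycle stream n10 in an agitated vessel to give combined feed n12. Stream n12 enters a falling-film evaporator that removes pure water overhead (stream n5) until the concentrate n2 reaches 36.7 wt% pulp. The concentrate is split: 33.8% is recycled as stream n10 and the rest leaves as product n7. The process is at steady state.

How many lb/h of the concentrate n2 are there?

122.4 lb/h

Overall pulp balance (none leaves overhead): pulp in fresh feed = pulp in product, i.e. 177×0.168 = (1−0.338)·n2·0.367.
n2 = 29.736/(0.367×0.662) = 122.39 lb/h.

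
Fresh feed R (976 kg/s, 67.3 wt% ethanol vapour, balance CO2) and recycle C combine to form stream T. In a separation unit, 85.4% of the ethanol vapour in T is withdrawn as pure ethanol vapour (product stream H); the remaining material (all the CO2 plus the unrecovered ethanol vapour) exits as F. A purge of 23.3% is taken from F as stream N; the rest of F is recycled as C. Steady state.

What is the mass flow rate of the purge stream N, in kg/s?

CO2 enters only via R and leaves only via the purge: 976×0.327 = 0.233×(CO2 in F), and the separation unit passes all CO2, so CO2 in T = CO2 in F = 1369.8 kg/s.
ethanol vapour in T: m_A = 976×0.673 + (1−0.233)·(1−0.854)·m_A, so m_A = 656.85/0.8880 = 739.68 kg/s.
F = (1−0.854)×739.68 + 1369.8 = 1477.7 kg/s.
Purge N = 0.233×1477.7 = 344.31 kg/s.

344.3 kg/s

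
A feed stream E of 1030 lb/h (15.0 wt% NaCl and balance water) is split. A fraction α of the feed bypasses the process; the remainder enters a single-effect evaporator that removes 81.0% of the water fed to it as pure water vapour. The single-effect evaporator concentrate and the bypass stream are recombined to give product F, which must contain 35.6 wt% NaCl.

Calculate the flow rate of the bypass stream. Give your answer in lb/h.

All 1030×0.150 = 154.5 lb/h of NaCl reaches F, so F = 154.5/0.356 = 433.99 lb/h and vapour = 596.01 lb/h.
The evaporator receives (1−α)·1030 of feed at 0.850 water and removes 0.810 of that water:
0.810×0.850×(1−α)×1030 = 596.01
(1−α) = 596.01/709.16 = 0.8405;  α = 0.1595.
Bypass flow = 0.1595×1030 = 164.33 lb/h.

164.3 lb/h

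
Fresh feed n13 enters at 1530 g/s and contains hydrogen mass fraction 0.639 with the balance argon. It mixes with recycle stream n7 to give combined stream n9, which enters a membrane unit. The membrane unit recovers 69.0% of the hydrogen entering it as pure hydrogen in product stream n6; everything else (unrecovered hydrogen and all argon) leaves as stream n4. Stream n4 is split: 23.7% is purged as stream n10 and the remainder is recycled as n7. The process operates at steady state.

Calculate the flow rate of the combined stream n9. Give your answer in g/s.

argon enters only via n13 and leaves only via the purge: 1530×0.361 = 0.237×(argon in n4), and the membrane unit passes all argon, so argon in n9 = argon in n4 = 2330.5 g/s.
hydrogen in n9: m_A = 1530×0.639 + (1−0.237)·(1−0.690)·m_A, so m_A = 977.67/0.7635 = 1280.6 g/s.
n9 = 1280.6 + 2330.5 = 3611.1 g/s.

3611 g/s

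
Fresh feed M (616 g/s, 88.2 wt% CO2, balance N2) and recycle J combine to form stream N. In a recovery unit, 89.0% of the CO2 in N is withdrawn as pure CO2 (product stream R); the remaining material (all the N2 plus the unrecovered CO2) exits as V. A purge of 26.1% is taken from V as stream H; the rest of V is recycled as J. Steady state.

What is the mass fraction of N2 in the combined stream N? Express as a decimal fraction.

N2 enters only via M and leaves only via the purge: 616×0.118 = 0.261×(N2 in V), and the recovery unit passes all N2, so N2 in N = N2 in V = 278.5 g/s.
CO2 in N: m_A = 616×0.882 + (1−0.261)·(1−0.890)·m_A, so m_A = 543.31/0.9187 = 591.39 g/s.
N = 591.39 + 278.5 = 869.88 g/s.
N2 fraction in N = 278.5/869.88 = 0.3202.

0.3202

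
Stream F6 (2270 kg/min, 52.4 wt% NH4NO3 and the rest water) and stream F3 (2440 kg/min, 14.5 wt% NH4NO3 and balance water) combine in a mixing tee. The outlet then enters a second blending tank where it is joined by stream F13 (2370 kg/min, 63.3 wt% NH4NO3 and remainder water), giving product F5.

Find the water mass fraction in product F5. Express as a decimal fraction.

Overall, product flow = 7080 kg/min.
water in = 2270×0.476 + 2440×0.855 + 2370×0.367 = 4036.5 kg/min.
water fraction in F5 = 0.570.

0.570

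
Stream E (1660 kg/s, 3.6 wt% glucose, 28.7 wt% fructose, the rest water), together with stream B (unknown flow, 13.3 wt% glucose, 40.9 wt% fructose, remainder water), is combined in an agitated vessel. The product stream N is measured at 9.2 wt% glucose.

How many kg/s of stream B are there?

Let B be the unknown flow. Total out = 1660 + B.
glucose balance: 59.76 + 0.133·B = 0.092·(1660 + B)
(0.133 − 0.092)·B = 0.092×1660 − 59.76 = 92.96
B = 92.96 / 0.041 = 2267.3 kg/s

2267 kg/s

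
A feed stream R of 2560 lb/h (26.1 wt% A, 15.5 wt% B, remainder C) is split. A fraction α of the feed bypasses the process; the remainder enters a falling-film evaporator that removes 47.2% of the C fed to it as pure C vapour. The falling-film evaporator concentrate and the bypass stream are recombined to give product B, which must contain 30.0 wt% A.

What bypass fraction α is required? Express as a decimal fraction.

0.528

All 2560×0.261 = 668.16 lb/h of A reaches B, so B = 668.16/0.300 = 2227.2 lb/h and vapour = 332.8 lb/h.
The evaporator receives (1−α)·2560 of feed at 0.584 C and removes 0.472 of that C:
0.472×0.584×(1−α)×2560 = 332.8
(1−α) = 332.8/705.66 = 0.4716;  α = 0.5284.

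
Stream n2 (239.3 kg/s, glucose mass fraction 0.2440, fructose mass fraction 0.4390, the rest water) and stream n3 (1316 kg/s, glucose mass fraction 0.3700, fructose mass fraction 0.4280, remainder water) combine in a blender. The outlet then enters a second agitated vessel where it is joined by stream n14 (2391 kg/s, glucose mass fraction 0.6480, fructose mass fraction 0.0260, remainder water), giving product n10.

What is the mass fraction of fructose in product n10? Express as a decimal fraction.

Overall, product flow = 3946.3 kg/s.
fructose in = 239.3×0.439 + 1316×0.428 + 2391×0.026 = 730.47 kg/s.
fructose fraction in n10 = 0.1851.

0.1851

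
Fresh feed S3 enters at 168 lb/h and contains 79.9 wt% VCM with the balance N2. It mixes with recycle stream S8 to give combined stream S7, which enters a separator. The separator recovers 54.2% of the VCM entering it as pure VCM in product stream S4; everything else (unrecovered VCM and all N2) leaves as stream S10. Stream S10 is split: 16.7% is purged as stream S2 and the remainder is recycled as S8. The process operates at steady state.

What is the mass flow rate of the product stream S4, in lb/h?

117.6 lb/h

VCM in S7: m_A = 168×0.799 + (1−0.167)·(1−0.542)·m_A, so m_A = 134.23/0.6185 = 217.03 lb/h.
Product S4 = 0.542×217.03 = 117.63 lb/h.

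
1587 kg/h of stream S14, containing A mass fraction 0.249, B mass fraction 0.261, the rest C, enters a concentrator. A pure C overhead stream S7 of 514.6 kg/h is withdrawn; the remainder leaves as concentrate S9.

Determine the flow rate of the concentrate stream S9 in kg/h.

Concentrate = 1587 − 514.6 = 1072.4 kg/h.

1072 kg/h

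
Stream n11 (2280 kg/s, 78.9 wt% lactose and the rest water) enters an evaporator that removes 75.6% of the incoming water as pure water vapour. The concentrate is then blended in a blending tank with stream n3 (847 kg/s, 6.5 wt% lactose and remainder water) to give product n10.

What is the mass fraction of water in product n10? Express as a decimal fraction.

0.3291

Vapour removed = 0.756×0.211×2280 = 363.7 kg/s; concentrate = 1916.3 kg/s.
water reaching the mixer = 117.38 (from concentrate) + 847×0.935 = 909.33 kg/s.
Product flow = 1916.3 + 847 = 2763.3 kg/s; water fraction = 0.3291.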